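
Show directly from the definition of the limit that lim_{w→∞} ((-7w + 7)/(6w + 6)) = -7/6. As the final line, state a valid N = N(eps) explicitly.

N = (7/3)/eps

Suppose eps > 0. We seek N > 0 such that w > N implies |(-7w + 7)/(6w + 6) + 7/6| < eps.
(-7w + 7)/(6w + 6) + 7/6 = (6(-7w + 7) − (-7)(6w + 6)) / (6(6w + 6)) = 84/(6(6w + 6)).
For w > 0 we have 6w + 6 > 6w, so |(-7w + 7)/(6w + 6) + 7/6| = 84/(6(6w + 6)) < 84/(6·6w) = (7/3)/w.
Thus |(-7w + 7)/(6w + 6) + 7/6| < eps whenever w > (7/3)/eps.
Take N = (7/3)/eps. If w > N then |(-7w + 7)/(6w + 6) + 7/6| < (7/3)/w < eps.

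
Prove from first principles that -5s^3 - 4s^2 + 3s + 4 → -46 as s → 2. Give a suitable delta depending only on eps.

Let eps > 0 be given. We want delta > 0 such that 0 < |s − 2| < delta implies |(-5s^3 - 4s^2 + 3s + 4) + 46| < eps.
(-5s^3 - 4s^2 + 3s + 4) + 46 = -5s^3 - 4s^2 + 3s + 50 = (s − 2)(-5s^2 - 14s - 25).
So |(-5s^3 - 4s^2 + 3s + 4) + 46| = |s − 2|·|-5s^2 - 14s - 25|.
Assume first that |s − 2| < 1, so |s| < 3. Then |-5s^2 - 14s - 25| ≤ 5·3^2 + 14·3 + 25 = 112.
Hence |(-5s^3 - 4s^2 + 3s + 4) + 46| ≤ 112|s − 2| < eps provided |s − 2| < eps/112.
Choosing delta = min(1, eps/112) ensures both conditions, hence |(-5s^3 - 4s^2 + 3s + 4) + 46| < eps.

delta = min(1, eps/112)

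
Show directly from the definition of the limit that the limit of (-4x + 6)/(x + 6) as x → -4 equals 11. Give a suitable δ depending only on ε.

δ = min(1, (1/15)ε)

Let ε > 0 be given. We want δ > 0 with 0 < |x + 4| < δ ⇒ |(-4x + 6)/(x + 6) − 11| < ε.
Combining over a common denominator, (-4x + 6)/(x + 6) − 11 = [(-4x + 6)·2 − 22·(x + 6)] / [2·(x + 6)] = -30(x + 4) / (2(x + 6)).
So |(-4x + 6)/(x + 6) − 11| = 30|x + 4| / (2·|x + 6|).
Require δ ≤ 1, so |x + 6| ≥ |2| − |x + 4| > 2 − 1 = 1.
Hence |(-4x + 6)/(x + 6) − 11| < 30|x + 4|/(2·1) = 15|x + 4|, which is < ε once |x + 4| < (1/15)ε.
Take δ = min(1, (1/15)ε). Then 0 < |x + 4| < δ forces both bounds, so |(-4x + 6)/(x + 6) − 11| < ε.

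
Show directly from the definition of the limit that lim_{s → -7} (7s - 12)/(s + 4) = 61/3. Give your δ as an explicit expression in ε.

δ = min(3/2, (9/80)ε)

Let ε > 0. We want δ > 0 with 0 < |s + 7| < δ ⇒ |(7s - 12)/(s + 4) − (61/3)| < ε.
Combining over a common denominator, (7s - 12)/(s + 4) − (61/3) = [(7s - 12)·(-3) − (-61)·(s + 4)] / [(-3)·(s + 4)] = 40(s + 7) / ((-3)(s + 4)).
So |(7s - 12)/(s + 4) − (61/3)| = 40|s + 7| / (3·|s + 4|).
Restrict δ ≤ 3/2. Then |s + 7| < 3/2 gives |s + 4| = |(s + 7) + (-3)| ≥ 3 − 3/2 = 3/2.
Hence |(7s - 12)/(s + 4) − (61/3)| < 40|s + 7|/(3·(3/2)) = (80/9)|s + 7|, which is < ε once |s + 7| < (9/80)ε.
Take δ = min(3/2, (9/80)ε). Then 0 < |s + 7| < δ forces both bounds, so |(7s - 12)/(s + 4) − (61/3)| < ε.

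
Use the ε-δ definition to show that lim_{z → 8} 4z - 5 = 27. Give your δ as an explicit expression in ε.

δ = ε/4

Fix ε > 0. We need δ > 0 so that 0 < |z − 8| < δ implies |(4z - 5) − 27| < ε.
|(4z - 5) − 27| = |4z - 32| = 4|z − 8|.
Thus it suffices that |z − 8| < ε/4.
Take δ = ε/4. If 0 < |z − 8| < δ then |(4z - 5) − 27| = 4|z − 8| < 4·(ε/4) = ε.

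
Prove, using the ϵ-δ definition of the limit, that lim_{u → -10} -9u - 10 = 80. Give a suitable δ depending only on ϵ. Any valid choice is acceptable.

Fix ϵ > 0. We need δ > 0 so that 0 < |u + 10| < δ implies |(-9u - 10) − 80| < ϵ.
|(-9u - 10) − 80| = |-9u - 90| = 9|u + 10|.
Thus it suffices that |u + 10| < ϵ/9.
Choosing δ = ϵ/9 gives |(-9u - 10) − 80| = 9|u + 10| < ϵ whenever |u + 10| < δ.

δ = ϵ/9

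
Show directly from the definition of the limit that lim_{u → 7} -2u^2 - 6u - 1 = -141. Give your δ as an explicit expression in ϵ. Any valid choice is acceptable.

δ = min(1, ϵ/36)

Suppose ϵ > 0. We want δ > 0 such that 0 < |u − 7| < δ implies |(-2u^2 - 6u - 1) + 141| < ϵ.
(-2u^2 - 6u - 1) + 141 = -2u^2 - 6u + 140 = (u − 7)(-2u - 20).
So |(-2u^2 - 6u - 1) + 141| = |u − 7|·|-2u - 20|.
Assume first that |u − 7| < 1, so |u| < 8. Then |-2u - 20| ≤ 2·8 + 20 = 36.
Hence |(-2u^2 - 6u - 1) + 141| ≤ 36|u − 7| < ϵ provided |u − 7| < ϵ/36.
Choosing δ = min(1, ϵ/36) ensures both conditions, hence |(-2u^2 - 6u - 1) + 141| < ϵ.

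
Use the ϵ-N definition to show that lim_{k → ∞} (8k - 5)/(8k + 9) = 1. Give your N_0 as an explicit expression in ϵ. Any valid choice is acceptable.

N_0 = (7/4)/ϵ

Suppose ϵ > 0. For k ≥ 1, |(8k - 5)/(8k + 9) − 1| = |-112|/(8(8k + 9)) = 112/(8(8k + 9)).
Since 8k + 9 ≥ 8k for k ≥ 1, this is ≤ 112/(8·8k) = (7/4)/k.
So |(8k - 5)/(8k + 9) − 1| < ϵ whenever k > (7/4)/ϵ.
Take N_0 = (7/4)/ϵ. If k > N_0 then |(8k - 5)/(8k + 9) − 1| ≤ (7/4)/k < ϵ.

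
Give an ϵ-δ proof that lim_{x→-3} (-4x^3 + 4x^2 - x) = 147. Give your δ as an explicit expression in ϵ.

δ = min(2, ϵ/229)

Fix ϵ > 0. We want δ > 0 such that 0 < |x + 3| < δ implies |(-4x^3 + 4x^2 - x) − 147| < ϵ.
(-4x^3 + 4x^2 - x) − 147 = -4x^3 + 4x^2 - x - 147 = (x + 3)(-4x^2 + 16x - 49).
So |(-4x^3 + 4x^2 - x) − 147| = |x + 3|·|-4x^2 + 16x - 49|.
Require δ ≤ 2. Then |x + 3| < 2 gives |x| < 5, and by the triangle inequality |-4x^2 + 16x - 49| ≤ 4·5^2 + 16·5 + 49 = 229.
Hence |(-4x^3 + 4x^2 - x) − 147| ≤ 229|x + 3| < ϵ provided |x + 3| < ϵ/229.
Choosing δ = min(2, ϵ/229) ensures both conditions, hence |(-4x^3 + 4x^2 - x) − 147| < ϵ.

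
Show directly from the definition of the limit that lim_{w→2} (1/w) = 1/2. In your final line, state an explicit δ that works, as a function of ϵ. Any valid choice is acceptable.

δ = min(1, 2ϵ)

Let ϵ > 0. We seek δ > 0 such that 0 < |w − 2| < δ implies |1/w − (1/2)| < ϵ.
|1/w − (1/2)| = |2 − w|/(2·|w|) = |w − 2|/(2|w|).
Restrict δ ≤ 1. Then |w − 2| < 1 gives |w| > 1, so 2|w| > 2.
Then |1/w − (1/2)| < |w − 2|/2, which is < ϵ when |w − 2| < 2ϵ.
Take δ = min(1, 2ϵ). Then 0 < |w − 2| < δ gives both |w − 2| < 1 and |w − 2| < 2ϵ, so |1/w − (1/2)| < ϵ.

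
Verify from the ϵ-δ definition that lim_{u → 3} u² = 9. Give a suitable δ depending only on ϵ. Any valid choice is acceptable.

Fix ϵ > 0. We seek δ > 0 with 0 < |u − 3| < δ ⇒ |u² − 9| < ϵ.
Factor: u² − 9 = (u − 3)(u + 3), so |u² − 9| = |u − 3|·|u + 3|.
Impose δ ≤ 2 so that |u| < 5; then |u + 3| ≤ 8.
Hence |u² − 9| ≤ 8|u − 3|, which is < ϵ once |u − 3| < ϵ/8.
Take δ = min(2, ϵ/8). If 0 < |u − 3| < δ then both bounds hold and |u² − 9| ≤ 8|u − 3| < 8·(ϵ/8) = ϵ.

δ = min(2, ϵ/8)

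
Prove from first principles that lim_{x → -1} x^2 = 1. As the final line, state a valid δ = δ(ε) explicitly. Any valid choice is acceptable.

δ = min(2, ε/4)

Let ε > 0 be given. We seek δ > 0 with 0 < |x + 1| < δ ⇒ |x^2 − 1| < ε.
Factor: x^2 − 1 = (x + 1)(x - 1), so |x^2 − 1| = |x + 1|·|x - 1|.
Restrict δ ≤ 2. Then |x + 1| < 2 gives |x| < 3, so by the triangle inequality |x - 1| ≤ 3 + 1 = 4.
Hence |x^2 − 1| ≤ 4|x + 1|, which is < ε once |x + 1| < ε/4.
Take δ = min(2, ε/4). If 0 < |x + 1| < δ then both bounds hold and |x^2 − 1| ≤ 4|x + 1| < 4·(ε/4) = ε.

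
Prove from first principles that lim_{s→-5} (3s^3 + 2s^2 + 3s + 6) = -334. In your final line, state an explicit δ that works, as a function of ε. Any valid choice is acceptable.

δ = min(1, ε/254)

Fix ε > 0. We want δ > 0 such that 0 < |s + 5| < δ implies |(3s^3 + 2s^2 + 3s + 6) + 334| < ε.
(3s^3 + 2s^2 + 3s + 6) + 334 = 3s^3 + 2s^2 + 3s + 340 = (s + 5)(3s^2 - 13s + 68).
So |(3s^3 + 2s^2 + 3s + 6) + 334| = |s + 5|·|3s^2 - 13s + 68|.
Require δ ≤ 1. Then |s + 5| < 1 gives |s| < 6, and by the triangle inequality |3s^2 - 13s + 68| ≤ 3·6^2 + 13·6 + 68 = 254.
Hence |(3s^3 + 2s^2 + 3s + 6) + 334| ≤ 254|s + 5| < ε provided |s + 5| < ε/254.
Take δ = min(1, ε/254). Then 0 < |s + 5| < δ gives both |s + 5| < 1 and |s + 5| < ε/254, so |(3s^3 + 2s^2 + 3s + 6) + 334| < ε.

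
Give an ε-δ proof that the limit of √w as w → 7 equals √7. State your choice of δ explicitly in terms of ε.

δ = min(7, √7·ε)

Let ε > 0. We want δ > 0 such that 0 < |w − 7| < δ implies |√w − √7| < ε.
Rationalise: √w − √7 = (w − 7)/(√w + √7), so |√w − √7| = |w − 7|/(√w + √7).
Restrict δ ≤ 7 so that |w − 7| < 7 forces w > 0, and then √w + √7 > √7.
Hence |√w − √7| < |w − 7|/√7, which is < ε once |w − 7| < √7·ε.
Take δ = min(7, √7·ε). If 0 < |w − 7| < δ then w > 0 and |√w − √7| < |w − 7|/√7 < ε.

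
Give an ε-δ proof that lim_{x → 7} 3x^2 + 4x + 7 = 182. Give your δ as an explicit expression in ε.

Let ε > 0. We want δ > 0 such that 0 < |x − 7| < δ implies |(3x^2 + 4x + 7) − 182| < ε.
(3x^2 + 4x + 7) − 182 = 3x^2 + 4x - 175 = (x − 7)(3x + 25).
So |(3x^2 + 4x + 7) − 182| = |x − 7|·|3x + 25|.
Assume first that |x − 7| < 1, so |x| < 8. Then |3x + 25| ≤ 3·8 + 25 = 49.
Hence |(3x^2 + 4x + 7) − 182| ≤ 49|x − 7| < ε provided |x − 7| < ε/49.
Take δ = min(1, ε/49). Then 0 < |x − 7| < δ gives both |x − 7| < 1 and |x − 7| < ε/49, so |(3x^2 + 4x + 7) − 182| < ε.

δ = min(1, ε/49)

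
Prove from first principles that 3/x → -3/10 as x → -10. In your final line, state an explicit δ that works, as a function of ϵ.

Let ϵ > 0 be given. We seek δ > 0 such that 0 < |x + 10| < δ implies |3/x + 3/10| < ϵ.
|3/x + 3/10| = 3·|-10 − x|/(10·|x|) = 3|x + 10|/(10|x|).
Restrict δ ≤ 5. Then |x + 10| < 5 gives |x| > 5, so 10|x| > 50.
Then |3/x + 3/10| < 3|x + 10|/50, which is < ϵ when |x + 10| < (50/3)ϵ.
Take δ = min(5, (50/3)ϵ). Then 0 < |x + 10| < δ gives both |x + 10| < 5 and |x + 10| < (50/3)ϵ, so |3/x + 3/10| < ϵ.

δ = min(5, (50/3)ϵ)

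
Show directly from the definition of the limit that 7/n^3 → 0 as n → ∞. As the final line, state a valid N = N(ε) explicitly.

Let ε > 0. For n ≥ 1, |7/n^3 − 0| = 7/n^3.
7/n^3 < ε ⇔ n^3 > 7/ε ⇔ n > (7/ε)^{1/3}.
Take N = (7/ε)^{1/3}. Then n > N implies 7/n^3 < ε.

N = (7/ε)^{1/3}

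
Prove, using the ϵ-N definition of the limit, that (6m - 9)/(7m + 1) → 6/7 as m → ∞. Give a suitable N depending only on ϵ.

Fix ϵ > 0. For m ≥ 1, |(6m - 9)/(7m + 1) − (6/7)| = |-69|/(7(7m + 1)) = 69/(7(7m + 1)).
Since 7m + 1 ≥ 7m for m ≥ 1, this is ≤ 69/(7·7m) = (69/49)/m.
So |(6m - 9)/(7m + 1) − (6/7)| < ϵ whenever m > (69/49)/ϵ.
Take N = (69/49)/ϵ. If m > N then |(6m - 9)/(7m + 1) − (6/7)| ≤ (69/49)/m < ϵ.

N = (69/49)/ϵ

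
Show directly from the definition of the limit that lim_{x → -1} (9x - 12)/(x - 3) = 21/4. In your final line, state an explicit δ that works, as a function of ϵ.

δ = min(2, (8/15)ϵ)

Fix ϵ > 0. We want δ > 0 with 0 < |x + 1| < δ ⇒ |(9x - 12)/(x - 3) − (21/4)| < ϵ.
Combining over a common denominator, (9x - 12)/(x - 3) − (21/4) = [(9x - 12)·(-4) − (-21)·(x - 3)] / [(-4)·(x - 3)] = -15(x + 1) / ((-4)(x - 3)).
So |(9x - 12)/(x - 3) − (21/4)| = 15|x + 1| / (4·|x − 3|).
Require δ ≤ 2, so |x − 3| ≥ |-4| − |x + 1| > 4 − 2 = 2.
Hence |(9x - 12)/(x - 3) − (21/4)| < 15|x + 1|/(4·2) = (15/8)|x + 1|, which is < ϵ once |x + 1| < (8/15)ϵ.
Take δ = min(2, (8/15)ϵ). Then 0 < |x + 1| < δ forces both bounds, so |(9x - 12)/(x - 3) − (21/4)| < ϵ.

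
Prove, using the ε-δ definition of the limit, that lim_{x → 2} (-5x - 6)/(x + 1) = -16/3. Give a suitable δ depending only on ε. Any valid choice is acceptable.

δ = min(3/2, (9/2)ε)

Let ε > 0 be given. We want δ > 0 with 0 < |x − 2| < δ ⇒ |(-5x - 6)/(x + 1) + 16/3| < ε.
Combining over a common denominator, (-5x - 6)/(x + 1) + 16/3 = [(-5x - 6)·3 − (-16)·(x + 1)] / [3·(x + 1)] = 1(x − 2) / (3(x + 1)).
So |(-5x - 6)/(x + 1) + 16/3| = |x − 2| / (3·|x + 1|).
Require δ ≤ 3/2, so |x + 1| ≥ |3| − |x − 2| > 3 − 3/2 = 3/2.
Hence |(-5x - 6)/(x + 1) + 16/3| < |x − 2|/(3·(3/2)) = (2/9)|x − 2|, which is < ε once |x − 2| < (9/2)ε.
Take δ = min(3/2, (9/2)ε). Then 0 < |x − 2| < δ forces both bounds, so |(-5x - 6)/(x + 1) + 16/3| < ε.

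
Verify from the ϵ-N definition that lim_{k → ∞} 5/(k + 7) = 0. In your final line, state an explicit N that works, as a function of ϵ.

N = 5/ϵ

Fix ϵ > 0. For k ≥ 1, |5/(k + 7) − 0| = 5/(k + 7) ≤ 5/k.
We need 5/k < ϵ, i.e. k > 5/ϵ.
Take N = 5/ϵ. If k > N then |5/(k + 7)| ≤ 5/k < ϵ.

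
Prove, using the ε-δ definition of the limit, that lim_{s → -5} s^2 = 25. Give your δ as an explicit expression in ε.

Let ε > 0 be given. We seek δ > 0 with 0 < |s + 5| < δ ⇒ |s^2 − 25| < ε.
Factor: s^2 − 25 = (s + 5)(s - 5), so |s^2 − 25| = |s + 5|·|s - 5|.
Restrict δ ≤ 1. Then |s + 5| < 1 gives |s| < 6, so by the triangle inequality |s - 5| ≤ 6 + 5 = 11.
Hence |s^2 − 25| ≤ 11|s + 5|, which is < ε once |s + 5| < ε/11.
Take δ = min(1, ε/11). If 0 < |s + 5| < δ then both bounds hold and |s^2 − 25| ≤ 11|s + 5| < 11·(ε/11) = ε.

δ = min(1, ε/11)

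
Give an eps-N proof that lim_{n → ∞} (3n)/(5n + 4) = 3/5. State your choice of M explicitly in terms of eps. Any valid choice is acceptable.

M = (12/25)/eps

Fix eps > 0. For n ≥ 1, |(3n)/(5n + 4) − (3/5)| = |-12|/(5(5n + 4)) = 12/(5(5n + 4)).
Since 5n + 4 ≥ 5n for n ≥ 1, this is ≤ 12/(5·5n) = (12/25)/n.
So |(3n)/(5n + 4) − (3/5)| < eps whenever n > (12/25)/eps.
Take M = (12/25)/eps. If n > M then |(3n)/(5n + 4) − (3/5)| ≤ (12/25)/n < eps.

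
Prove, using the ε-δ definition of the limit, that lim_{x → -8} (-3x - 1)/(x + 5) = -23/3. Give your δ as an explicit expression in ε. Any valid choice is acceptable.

δ = min(3/2, (9/28)ε)

Let ε > 0 be given. We want δ > 0 with 0 < |x + 8| < δ ⇒ |(-3x - 1)/(x + 5) + 23/3| < ε.
Combining over a common denominator, (-3x - 1)/(x + 5) + 23/3 = [(-3x - 1)·(-3) − 23·(x + 5)] / [(-3)·(x + 5)] = -14(x + 8) / ((-3)(x + 5)).
So |(-3x - 1)/(x + 5) + 23/3| = 14|x + 8| / (3·|x + 5|).
Restrict δ ≤ 3/2. Then |x + 8| < 3/2 gives |x + 5| = |(x + 8) + (-3)| ≥ 3 − 3/2 = 3/2.
Hence |(-3x - 1)/(x + 5) + 23/3| < 14|x + 8|/(3·(3/2)) = (28/9)|x + 8|, which is < ε once |x + 8| < (9/28)ε.
Take δ = min(3/2, (9/28)ε). Then 0 < |x + 8| < δ forces both bounds, so |(-3x - 1)/(x + 5) + 23/3| < ε.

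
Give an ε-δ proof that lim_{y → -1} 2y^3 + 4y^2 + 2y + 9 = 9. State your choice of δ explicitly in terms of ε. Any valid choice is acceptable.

Fix ε > 0. We want δ > 0 such that 0 < |y + 1| < δ implies |(2y^3 + 4y^2 + 2y + 9) − 9| < ε.
(2y^3 + 4y^2 + 2y + 9) − 9 = 2y^3 + 4y^2 + 2y = (y + 1)(2y^2 + 2y).
So |(2y^3 + 4y^2 + 2y + 9) − 9| = |y + 1|·|2y^2 + 2y|.
Assume first that |y + 1| < 1, so |y| < 2. Then |2y^2 + 2y| ≤ 2·2^2 + 2·2 = 12.
Hence |(2y^3 + 4y^2 + 2y + 9) − 9| ≤ 12|y + 1| < ε provided |y + 1| < ε/12.
Choosing δ = min(1, ε/12) ensures both conditions, hence |(2y^3 + 4y^2 + 2y + 9) − 9| < ε.

δ = min(1, ε/12)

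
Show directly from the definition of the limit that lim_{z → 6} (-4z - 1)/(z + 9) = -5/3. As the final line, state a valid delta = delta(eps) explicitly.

Let eps > 0. We want delta > 0 with 0 < |z − 6| < delta ⇒ |(-4z - 1)/(z + 9) + 5/3| < eps.
Combining over a common denominator, (-4z - 1)/(z + 9) + 5/3 = [(-4z - 1)·15 − (-25)·(z + 9)] / [15·(z + 9)] = -35(z − 6) / (15(z + 9)).
So |(-4z - 1)/(z + 9) + 5/3| = 35|z − 6| / (15·|z + 9|).
Require delta ≤ 15/2, so |z + 9| ≥ |15| − |z − 6| > 15 − 15/2 = 15/2.
Hence |(-4z - 1)/(z + 9) + 5/3| < 35|z − 6|/(15·(15/2)) = (14/45)|z − 6|, which is < eps once |z − 6| < (45/14)eps.
Take delta = min(15/2, (45/14)eps). Then 0 < |z − 6| < delta forces both bounds, so |(-4z - 1)/(z + 9) + 5/3| < eps.

delta = min(15/2, (45/14)eps)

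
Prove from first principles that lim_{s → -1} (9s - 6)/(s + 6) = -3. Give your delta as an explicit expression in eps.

Let eps > 0 be given. We want delta > 0 with 0 < |s + 1| < delta ⇒ |(9s - 6)/(s + 6) + 3| < eps.
Combining over a common denominator, (9s - 6)/(s + 6) + 3 = [(9s - 6)·5 − (-15)·(s + 6)] / [5·(s + 6)] = 60(s + 1) / (5(s + 6)).
So |(9s - 6)/(s + 6) + 3| = 60|s + 1| / (5·|s + 6|).
Require delta ≤ 5/2, so |s + 6| ≥ |5| − |s + 1| > 5 − 5/2 = 5/2.
Hence |(9s - 6)/(s + 6) + 3| < 60|s + 1|/(5·(5/2)) = (24/5)|s + 1|, which is < eps once |s + 1| < (5/24)eps.
Take delta = min(5/2, (5/24)eps). Then 0 < |s + 1| < delta forces both bounds, so |(9s - 6)/(s + 6) + 3| < eps.

delta = min(5/2, (5/24)eps)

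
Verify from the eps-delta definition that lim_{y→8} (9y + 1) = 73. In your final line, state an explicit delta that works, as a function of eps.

delta = eps/9

Fix eps > 0. We need delta > 0 so that 0 < |y − 8| < delta implies |(9y + 1) − 73| < eps.
|(9y + 1) − 73| = |9y - 72| = 9|y − 8|.
Thus it suffices that |y − 8| < eps/9.
Take delta = eps/9. If 0 < |y − 8| < delta then |(9y + 1) − 73| = 9|y − 8| < 9·(eps/9) = eps.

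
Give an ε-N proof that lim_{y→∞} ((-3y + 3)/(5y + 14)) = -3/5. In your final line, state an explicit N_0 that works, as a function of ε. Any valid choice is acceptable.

Let ε > 0. We seek N_0 > 0 such that y > N_0 implies |(-3y + 3)/(5y + 14) + 3/5| < ε.
(-3y + 3)/(5y + 14) + 3/5 = (5(-3y + 3) − (-3)(5y + 14)) / (5(5y + 14)) = 57/(5(5y + 14)).
For y > 0 we have 5y + 14 > 5y, so |(-3y + 3)/(5y + 14) + 3/5| = 57/(5(5y + 14)) < 57/(5·5y) = (57/25)/y.
Thus |(-3y + 3)/(5y + 14) + 3/5| < ε whenever y > (57/25)/ε.
Take N_0 = (57/25)/ε. If y > N_0 then |(-3y + 3)/(5y + 14) + 3/5| < (57/25)/y < ε.

N_0 = (57/25)/ε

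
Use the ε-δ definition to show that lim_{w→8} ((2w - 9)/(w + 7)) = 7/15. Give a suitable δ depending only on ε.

δ = min(15/2, (225/46)ε)

Fix ε > 0. We want δ > 0 with 0 < |w − 8| < δ ⇒ |(2w - 9)/(w + 7) − (7/15)| < ε.
Combining over a common denominator, (2w - 9)/(w + 7) − (7/15) = [(2w - 9)·15 − 7·(w + 7)] / [15·(w + 7)] = 23(w − 8) / (15(w + 7)).
So |(2w - 9)/(w + 7) − (7/15)| = 23|w − 8| / (15·|w + 7|).
Require δ ≤ 15/2, so |w + 7| ≥ |15| − |w − 8| > 15 − 15/2 = 15/2.
Hence |(2w - 9)/(w + 7) − (7/15)| < 23|w − 8|/(15·(15/2)) = (46/225)|w − 8|, which is < ε once |w − 8| < (225/46)ε.
Take δ = min(15/2, (225/46)ε). Then 0 < |w − 8| < δ forces both bounds, so |(2w - 9)/(w + 7) − (7/15)| < ε.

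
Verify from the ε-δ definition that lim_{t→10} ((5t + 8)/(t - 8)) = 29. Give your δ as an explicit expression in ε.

Suppose ε > 0. We want δ > 0 with 0 < |t − 10| < δ ⇒ |(5t + 8)/(t - 8) − 29| < ε.
Combining over a common denominator, (5t + 8)/(t - 8) − 29 = [(5t + 8)·2 − 58·(t - 8)] / [2·(t - 8)] = -48(t − 10) / (2(t - 8)).
So |(5t + 8)/(t - 8) − 29| = 48|t − 10| / (2·|t − 8|).
Restrict δ ≤ 1. Then |t − 10| < 1 gives |t − 8| = |(t − 10) + 2| ≥ 2 − 1 = 1.
Hence |(5t + 8)/(t - 8) − 29| < 48|t − 10|/(2·1) = 24|t − 10|, which is < ε once |t − 10| < (1/24)ε.
Take δ = min(1, (1/24)ε). Then 0 < |t − 10| < δ forces both bounds, so |(5t + 8)/(t - 8) − 29| < ε.

δ = min(1, (1/24)ε)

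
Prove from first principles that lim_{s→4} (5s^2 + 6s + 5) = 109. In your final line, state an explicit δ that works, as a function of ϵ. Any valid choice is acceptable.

Suppose ϵ > 0. We want δ > 0 such that 0 < |s − 4| < δ implies |(5s^2 + 6s + 5) − 109| < ϵ.
(5s^2 + 6s + 5) − 109 = 5s^2 + 6s - 104 = (s − 4)(5s + 26).
So |(5s^2 + 6s + 5) − 109| = |s − 4|·|5s + 26|.
Assume first that |s − 4| < 1, so |s| < 5. Then |5s + 26| ≤ 5·5 + 26 = 51.
Hence |(5s^2 + 6s + 5) − 109| ≤ 51|s − 4| < ϵ provided |s − 4| < ϵ/51.
Choosing δ = min(1, ϵ/51) ensures both conditions, hence |(5s^2 + 6s + 5) − 109| < ϵ.

δ = min(1, ϵ/51)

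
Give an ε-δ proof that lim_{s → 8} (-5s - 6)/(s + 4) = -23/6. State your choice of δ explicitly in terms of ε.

δ = min(6, (36/7)ε)

Fix ε > 0. We want δ > 0 with 0 < |s − 8| < δ ⇒ |(-5s - 6)/(s + 4) + 23/6| < ε.
Combining over a common denominator, (-5s - 6)/(s + 4) + 23/6 = [(-5s - 6)·12 − (-46)·(s + 4)] / [12·(s + 4)] = -14(s − 8) / (12(s + 4)).
So |(-5s - 6)/(s + 4) + 23/6| = 14|s − 8| / (12·|s + 4|).
Require δ ≤ 6, so |s + 4| ≥ |12| − |s − 8| > 12 − 6 = 6.
Hence |(-5s - 6)/(s + 4) + 23/6| < 14|s − 8|/(12·6) = (7/36)|s − 8|, which is < ε once |s − 8| < (36/7)ε.
Take δ = min(6, (36/7)ε). Then 0 < |s − 8| < δ forces both bounds, so |(-5s - 6)/(s + 4) + 23/6| < ε.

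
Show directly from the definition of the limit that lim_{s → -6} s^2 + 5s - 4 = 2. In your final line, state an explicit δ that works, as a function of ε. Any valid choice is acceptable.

Let ε > 0. We want δ > 0 such that 0 < |s + 6| < δ implies |(s^2 + 5s - 4) − 2| < ε.
(s^2 + 5s - 4) − 2 = s^2 + 5s - 6 = (s + 6)(s - 1).
So |(s^2 + 5s - 4) − 2| = |s + 6|·|s - 1|.
Assume first that |s + 6| < 2, so |s| < 8. Then |s - 1| ≤ 8 + 1 = 9.
Hence |(s^2 + 5s - 4) − 2| ≤ 9|s + 6| < ε provided |s + 6| < ε/9.
Choosing δ = min(2, ε/9) ensures both conditions, hence |(s^2 + 5s - 4) − 2| < ε.

δ = min(2, ε/9)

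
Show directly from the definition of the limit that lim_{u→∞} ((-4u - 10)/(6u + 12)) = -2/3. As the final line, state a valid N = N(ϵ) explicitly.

N = (1/3)/ϵ

Let ϵ > 0 be given. We seek N > 0 such that u > N implies |(-4u - 10)/(6u + 12) + 2/3| < ϵ.
(-4u - 10)/(6u + 12) + 2/3 = (6(-4u - 10) − (-4)(6u + 12)) / (6(6u + 12)) = -12/(6(6u + 12)).
For u > 0 we have 6u + 12 > 6u, so |(-4u - 10)/(6u + 12) + 2/3| = 12/(6(6u + 12)) < 12/(6·6u) = (1/3)/u.
Thus |(-4u - 10)/(6u + 12) + 2/3| < ϵ whenever u > (1/3)/ϵ.
Take N = (1/3)/ϵ. If u > N then |(-4u - 10)/(6u + 12) + 2/3| < (1/3)/u < ϵ.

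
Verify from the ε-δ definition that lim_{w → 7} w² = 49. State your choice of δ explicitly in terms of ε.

Suppose ε > 0. We seek δ > 0 with 0 < |w − 7| < δ ⇒ |w² − 49| < ε.
Factor: w² − 49 = (w − 7)(w + 7), so |w² − 49| = |w − 7|·|w + 7|.
Impose δ ≤ 1 so that |w| < 8; then |w + 7| ≤ 15.
Hence |w² − 49| ≤ 15|w − 7|, which is < ε once |w − 7| < ε/15.
Take δ = min(1, ε/15). If 0 < |w − 7| < δ then both bounds hold and |w² − 49| ≤ 15|w − 7| < 15·(ε/15) = ε.

δ = min(1, ε/15)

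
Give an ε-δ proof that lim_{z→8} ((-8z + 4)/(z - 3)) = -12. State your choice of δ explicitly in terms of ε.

Suppose ε > 0. We want δ > 0 with 0 < |z − 8| < δ ⇒ |(-8z + 4)/(z - 3) + 12| < ε.
Combining over a common denominator, (-8z + 4)/(z - 3) + 12 = [(-8z + 4)·5 − (-60)·(z - 3)] / [5·(z - 3)] = 20(z − 8) / (5(z - 3)).
So |(-8z + 4)/(z - 3) + 12| = 20|z − 8| / (5·|z − 3|).
Require δ ≤ 5/2, so |z − 3| ≥ |5| − |z − 8| > 5 − 5/2 = 5/2.
Hence |(-8z + 4)/(z - 3) + 12| < 20|z − 8|/(5·(5/2)) = (8/5)|z − 8|, which is < ε once |z − 8| < (5/8)ε.
Take δ = min(5/2, (5/8)ε). Then 0 < |z − 8| < δ forces both bounds, so |(-8z + 4)/(z - 3) + 12| < ε.

δ = min(5/2, (5/8)ε)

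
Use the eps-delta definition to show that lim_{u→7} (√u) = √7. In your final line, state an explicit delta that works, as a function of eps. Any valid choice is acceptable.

delta = min(7, √7·eps)

Suppose eps > 0. We want delta > 0 such that 0 < |u − 7| < delta implies |√u − √7| < eps.
Rationalise: √u − √7 = (u − 7)/(√u + √7), so |√u − √7| = |u − 7|/(√u + √7).
Restrict delta ≤ 7 so that |u − 7| < 7 forces u > 0, and then √u + √7 > √7.
Hence |√u − √7| < |u − 7|/√7, which is < eps once |u − 7| < √7·eps.
Take delta = min(7, √7·eps). If 0 < |u − 7| < delta then u > 0 and |√u − √7| < |u − 7|/√7 < eps.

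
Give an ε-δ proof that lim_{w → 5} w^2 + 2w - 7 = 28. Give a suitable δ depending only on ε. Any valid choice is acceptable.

δ = min(1, ε/13)

Suppose ε > 0. We want δ > 0 such that 0 < |w − 5| < δ implies |(w^2 + 2w - 7) − 28| < ε.
(w^2 + 2w - 7) − 28 = w^2 + 2w - 35 = (w − 5)(w + 7).
So |(w^2 + 2w - 7) − 28| = |w − 5|·|w + 7|.
Require δ ≤ 1. Then |w − 5| < 1 gives |w| < 6, and by the triangle inequality |w + 7| ≤ 6 + 7 = 13.
Hence |(w^2 + 2w - 7) − 28| ≤ 13|w − 5| < ε provided |w − 5| < ε/13.
Take δ = min(1, ε/13). Then 0 < |w − 5| < δ gives both |w − 5| < 1 and |w − 5| < ε/13, so |(w^2 + 2w - 7) − 28| < ε.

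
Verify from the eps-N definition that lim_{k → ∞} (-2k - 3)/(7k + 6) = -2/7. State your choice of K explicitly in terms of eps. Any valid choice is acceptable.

Suppose eps > 0. For k ≥ 1, |(-2k - 3)/(7k + 6) + 2/7| = |-9|/(7(7k + 6)) = 9/(7(7k + 6)).
Since 7k + 6 ≥ 7k for k ≥ 1, this is ≤ 9/(7·7k) = (9/49)/k.
So |(-2k - 3)/(7k + 6) + 2/7| < eps whenever k > (9/49)/eps.
Take K = (9/49)/eps. If k > K then |(-2k - 3)/(7k + 6) + 2/7| ≤ (9/49)/k < eps.

K = (9/49)/eps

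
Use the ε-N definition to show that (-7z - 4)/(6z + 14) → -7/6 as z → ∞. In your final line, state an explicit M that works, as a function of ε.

Fix ε > 0. We seek M > 0 such that z > M implies |(-7z - 4)/(6z + 14) + 7/6| < ε.
(-7z - 4)/(6z + 14) + 7/6 = (6(-7z - 4) − (-7)(6z + 14)) / (6(6z + 14)) = 74/(6(6z + 14)).
For z > 0 we have 6z + 14 > 6z, so |(-7z - 4)/(6z + 14) + 7/6| = 74/(6(6z + 14)) < 74/(6·6z) = (37/18)/z.
Thus |(-7z - 4)/(6z + 14) + 7/6| < ε whenever z > (37/18)/ε.
Take M = (37/18)/ε. If z > M then |(-7z - 4)/(6z + 14) + 7/6| < (37/18)/z < ε.

M = (37/18)/ε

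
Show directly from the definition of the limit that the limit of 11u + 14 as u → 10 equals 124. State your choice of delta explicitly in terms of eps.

Let eps > 0 be given. We need delta > 0 so that 0 < |u − 10| < delta implies |(11u + 14) − 124| < eps.
|(11u + 14) − 124| = |11u - 110| = 11|u − 10|.
So 11|u − 10| < eps exactly when |u − 10| < eps/11.
Take delta = eps/11. If 0 < |u − 10| < delta then |(11u + 14) − 124| = 11|u − 10| < 11·(eps/11) = eps.

delta = eps/11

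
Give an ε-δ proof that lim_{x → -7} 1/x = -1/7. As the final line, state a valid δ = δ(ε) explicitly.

δ = min(7/2, (49/2)ε)

Suppose ε > 0. We seek δ > 0 such that 0 < |x + 7| < δ implies |1/x + 1/7| < ε.
|1/x + 1/7| = |-7 − x|/(7·|x|) = |x + 7|/(7|x|).
Require δ ≤ 7/2 so that |x| > 7 − 7/2 = 7/2, hence 7|x| > 49/2.
Then |1/x + 1/7| < |x + 7|/(49/2), which is < ε when |x + 7| < (49/2)ε.
Take δ = min(7/2, (49/2)ε). Then 0 < |x + 7| < δ gives both |x + 7| < 7/2 and |x + 7| < (49/2)ε, so |1/x + 1/7| < ε.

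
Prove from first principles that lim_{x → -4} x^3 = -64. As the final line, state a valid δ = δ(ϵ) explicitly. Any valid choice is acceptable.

δ = min(1, ϵ/61)

Let ϵ > 0 be given. We seek δ > 0 with 0 < |x + 4| < δ ⇒ |x^3 + 64| < ϵ.
Factor: x^3 + 64 = (x + 4)(x^2 - 4x + 16), so |x^3 + 64| = |x + 4|·|x^2 - 4x + 16|.
Restrict δ ≤ 1. Then |x + 4| < 1 gives |x| < 5, so by the triangle inequality |x^2 - 4x + 16| ≤ 5^2 + 4·5 + 16 = 61.
Hence |x^3 + 64| ≤ 61|x + 4|, which is < ϵ once |x + 4| < ϵ/61.
Take δ = min(1, ϵ/61). If 0 < |x + 4| < δ then both bounds hold and |x^3 + 64| ≤ 61|x + 4| < 61·(ϵ/61) = ϵ.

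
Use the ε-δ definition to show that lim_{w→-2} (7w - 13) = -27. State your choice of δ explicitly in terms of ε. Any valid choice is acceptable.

Let ε > 0 be given. We need δ > 0 so that 0 < |w + 2| < δ implies |(7w - 13) + 27| < ε.
Since (7w - 13) + 27 = 7(w + 2), we have |(7w - 13) + 27| = 7|w + 2|.
So 7|w + 2| < ε exactly when |w + 2| < ε/7.
Take δ = ε/7. If 0 < |w + 2| < δ then |(7w - 13) + 27| = 7|w + 2| < 7·(ε/7) = ε.

δ = ε/7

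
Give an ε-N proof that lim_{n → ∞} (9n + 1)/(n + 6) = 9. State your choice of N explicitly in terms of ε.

Let ε > 0 be given. For n ≥ 1, |(9n + 1)/(n + 6) − 9| = |-53|/((n + 6)) = 53/((n + 6)).
Since n + 6 ≥ n for n ≥ 1, this is ≤ 53/(n) = 53/n.
So |(9n + 1)/(n + 6) − 9| < ε whenever n > 53/ε.
Take N = 53/ε. If n > N then |(9n + 1)/(n + 6) − 9| ≤ 53/n < ε.

N = 53/ε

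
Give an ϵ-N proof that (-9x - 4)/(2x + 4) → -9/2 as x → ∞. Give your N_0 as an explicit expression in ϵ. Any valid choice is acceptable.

Fix ϵ > 0. We seek N_0 > 0 such that x > N_0 implies |(-9x - 4)/(2x + 4) + 9/2| < ϵ.
(-9x - 4)/(2x + 4) + 9/2 = (2(-9x - 4) − (-9)(2x + 4)) / (2(2x + 4)) = 28/(2(2x + 4)).
For x > 0 we have 2x + 4 > 2x, so |(-9x - 4)/(2x + 4) + 9/2| = 28/(2(2x + 4)) < 28/(2·2x) = 7/x.
Thus |(-9x - 4)/(2x + 4) + 9/2| < ϵ whenever x > 7/ϵ.
Take N_0 = 7/ϵ. If x > N_0 then |(-9x - 4)/(2x + 4) + 9/2| < 7/x < ϵ.

N_0 = 7/ϵ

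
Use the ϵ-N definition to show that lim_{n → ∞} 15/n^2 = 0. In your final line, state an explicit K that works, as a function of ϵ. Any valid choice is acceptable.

K = (15/ϵ)^{1/2}

Fix ϵ > 0. For n ≥ 1, |15/n^2 − 0| = 15/n^2.
15/n^2 < ϵ ⇔ n^2 > 15/ϵ ⇔ n > (15/ϵ)^{1/2}.
Take K = (15/ϵ)^{1/2}. Then n > K implies 15/n^2 < ϵ.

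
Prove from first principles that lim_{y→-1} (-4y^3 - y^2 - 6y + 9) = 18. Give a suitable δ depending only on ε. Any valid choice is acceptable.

Let ε > 0. We want δ > 0 such that 0 < |y + 1| < δ implies |(-4y^3 - y^2 - 6y + 9) − 18| < ε.
(-4y^3 - y^2 - 6y + 9) − 18 = -4y^3 - y^2 - 6y - 9 = (y + 1)(-4y^2 + 3y - 9).
So |(-4y^3 - y^2 - 6y + 9) − 18| = |y + 1|·|-4y^2 + 3y - 9|.
Assume first that |y + 1| < 1, so |y| < 2. Then |-4y^2 + 3y - 9| ≤ 4·2^2 + 3·2 + 9 = 31.
Hence |(-4y^3 - y^2 - 6y + 9) − 18| ≤ 31|y + 1| < ε provided |y + 1| < ε/31.
Take δ = min(1, ε/31). Then 0 < |y + 1| < δ gives both |y + 1| < 1 and |y + 1| < ε/31, so |(-4y^3 - y^2 - 6y + 9) − 18| < ε.

δ = min(1, ε/31)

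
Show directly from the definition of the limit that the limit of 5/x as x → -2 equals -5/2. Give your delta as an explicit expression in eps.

Suppose eps > 0. We seek delta > 0 such that 0 < |x + 2| < delta implies |5/x + 5/2| < eps.
|5/x + 5/2| = 5·|-2 − x|/(2·|x|) = 5|x + 2|/(2|x|).
Restrict delta ≤ 1. Then |x + 2| < 1 gives |x| > 1, so 2|x| > 2.
Then |5/x + 5/2| < 5|x + 2|/2, which is < eps when |x + 2| < (2/5)eps.
Take delta = min(1, (2/5)eps). Then 0 < |x + 2| < delta gives both |x + 2| < 1 and |x + 2| < (2/5)eps, so |5/x + 5/2| < eps.

delta = min(1, (2/5)eps)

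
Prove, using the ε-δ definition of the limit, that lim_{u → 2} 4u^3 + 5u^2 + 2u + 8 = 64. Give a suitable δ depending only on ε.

Fix ε > 0. We want δ > 0 such that 0 < |u − 2| < δ implies |(4u^3 + 5u^2 + 2u + 8) − 64| < ε.
(4u^3 + 5u^2 + 2u + 8) − 64 = 4u^3 + 5u^2 + 2u - 56 = (u − 2)(4u^2 + 13u + 28).
So |(4u^3 + 5u^2 + 2u + 8) − 64| = |u − 2|·|4u^2 + 13u + 28|.
Require δ ≤ 1. Then |u − 2| < 1 gives |u| < 3, and by the triangle inequality |4u^2 + 13u + 28| ≤ 4·3^2 + 13·3 + 28 = 103.
Hence |(4u^3 + 5u^2 + 2u + 8) − 64| ≤ 103|u − 2| < ε provided |u − 2| < ε/103.
Choosing δ = min(1, ε/103) ensures both conditions, hence |(4u^3 + 5u^2 + 2u + 8) − 64| < ε.

δ = min(1, ε/103)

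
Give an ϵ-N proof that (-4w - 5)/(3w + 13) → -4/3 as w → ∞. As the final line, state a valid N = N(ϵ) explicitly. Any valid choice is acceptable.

Fix ϵ > 0. We seek N > 0 such that w > N implies |(-4w - 5)/(3w + 13) + 4/3| < ϵ.
(-4w - 5)/(3w + 13) + 4/3 = (3(-4w - 5) − (-4)(3w + 13)) / (3(3w + 13)) = 37/(3(3w + 13)).
For w > 0 we have 3w + 13 > 3w, so |(-4w - 5)/(3w + 13) + 4/3| = 37/(3(3w + 13)) < 37/(3·3w) = (37/9)/w.
Thus |(-4w - 5)/(3w + 13) + 4/3| < ϵ whenever w > (37/9)/ϵ.
Take N = (37/9)/ϵ. If w > N then |(-4w - 5)/(3w + 13) + 4/3| < (37/9)/w < ϵ.

N = (37/9)/ϵ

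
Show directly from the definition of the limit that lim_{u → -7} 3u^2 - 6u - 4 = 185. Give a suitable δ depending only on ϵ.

δ = min(1, ϵ/51)

Let ϵ > 0. We want δ > 0 such that 0 < |u + 7| < δ implies |(3u^2 - 6u - 4) − 185| < ϵ.
(3u^2 - 6u - 4) − 185 = 3u^2 - 6u - 189 = (u + 7)(3u - 27).
So |(3u^2 - 6u - 4) − 185| = |u + 7|·|3u - 27|.
Require δ ≤ 1. Then |u + 7| < 1 gives |u| < 8, and by the triangle inequality |3u - 27| ≤ 3·8 + 27 = 51.
Hence |(3u^2 - 6u - 4) − 185| ≤ 51|u + 7| < ϵ provided |u + 7| < ϵ/51.
Take δ = min(1, ϵ/51). Then 0 < |u + 7| < δ gives both |u + 7| < 1 and |u + 7| < ϵ/51, so |(3u^2 - 6u - 4) − 185| < ϵ.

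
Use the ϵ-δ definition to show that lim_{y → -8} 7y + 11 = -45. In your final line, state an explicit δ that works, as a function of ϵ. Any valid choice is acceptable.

δ = ϵ/7

Suppose ϵ > 0. We need δ > 0 so that 0 < |y + 8| < δ implies |(7y + 11) + 45| < ϵ.
|(7y + 11) + 45| = |7y + 56| = 7|y + 8|.
So 7|y + 8| < ϵ exactly when |y + 8| < ϵ/7.
Take δ = ϵ/7. If 0 < |y + 8| < δ then |(7y + 11) + 45| = 7|y + 8| < 7·(ϵ/7) = ϵ.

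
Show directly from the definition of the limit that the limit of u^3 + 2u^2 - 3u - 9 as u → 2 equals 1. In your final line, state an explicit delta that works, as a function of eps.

delta = min(1, eps/26)

Suppose eps > 0. We want delta > 0 such that 0 < |u − 2| < delta implies |(u^3 + 2u^2 - 3u - 9) − 1| < eps.
(u^3 + 2u^2 - 3u - 9) − 1 = u^3 + 2u^2 - 3u - 10 = (u − 2)(u^2 + 4u + 5).
So |(u^3 + 2u^2 - 3u - 9) − 1| = |u − 2|·|u^2 + 4u + 5|.
Require delta ≤ 1. Then |u − 2| < 1 gives |u| < 3, and by the triangle inequality |u^2 + 4u + 5| ≤ 3^2 + 4·3 + 5 = 26.
Hence |(u^3 + 2u^2 - 3u - 9) − 1| ≤ 26|u − 2| < eps provided |u − 2| < eps/26.
Take delta = min(1, eps/26). Then 0 < |u − 2| < delta gives both |u − 2| < 1 and |u − 2| < eps/26, so |(u^3 + 2u^2 - 3u - 9) − 1| < eps.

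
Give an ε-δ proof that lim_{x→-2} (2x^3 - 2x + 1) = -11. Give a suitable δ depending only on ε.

δ = min(2, ε/54)

Let ε > 0. We want δ > 0 such that 0 < |x + 2| < δ implies |(2x^3 - 2x + 1) + 11| < ε.
(2x^3 - 2x + 1) + 11 = 2x^3 - 2x + 12 = (x + 2)(2x^2 - 4x + 6).
So |(2x^3 - 2x + 1) + 11| = |x + 2|·|2x^2 - 4x + 6|.
Require δ ≤ 2. Then |x + 2| < 2 gives |x| < 4, and by the triangle inequality |2x^2 - 4x + 6| ≤ 2·4^2 + 4·4 + 6 = 54.
Hence |(2x^3 - 2x + 1) + 11| ≤ 54|x + 2| < ε provided |x + 2| < ε/54.
Take δ = min(2, ε/54). Then 0 < |x + 2| < δ gives both |x + 2| < 2 and |x + 2| < ε/54, so |(2x^3 - 2x + 1) + 11| < ε.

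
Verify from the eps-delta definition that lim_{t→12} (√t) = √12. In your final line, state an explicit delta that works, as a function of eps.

delta = min(12, √12·eps)

Let eps > 0. We want delta > 0 such that 0 < |t − 12| < delta implies |√t − √12| < eps.
Multiplying by the conjugate, |√t − √12| = |t − 12|/(√t + √12).
Restrict delta ≤ 12 so that |t − 12| < 12 forces t > 0, and then √t + √12 > √12.
Hence |√t − √12| < |t − 12|/√12, which is < eps once |t − 12| < √12·eps.
Take delta = min(12, √12·eps). If 0 < |t − 12| < delta then t > 0 and |√t − √12| < |t − 12|/√12 < eps.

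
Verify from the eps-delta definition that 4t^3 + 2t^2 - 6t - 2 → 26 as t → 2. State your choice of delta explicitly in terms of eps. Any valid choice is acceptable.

delta = min(1, eps/80)

Suppose eps > 0. We want delta > 0 such that 0 < |t − 2| < delta implies |(4t^3 + 2t^2 - 6t - 2) − 26| < eps.
(4t^3 + 2t^2 - 6t - 2) − 26 = 4t^3 + 2t^2 - 6t - 28 = (t − 2)(4t^2 + 10t + 14).
So |(4t^3 + 2t^2 - 6t - 2) − 26| = |t − 2|·|4t^2 + 10t + 14|.
Assume first that |t − 2| < 1, so |t| < 3. Then |4t^2 + 10t + 14| ≤ 4·3^2 + 10·3 + 14 = 80.
Hence |(4t^3 + 2t^2 - 6t - 2) − 26| ≤ 80|t − 2| < eps provided |t − 2| < eps/80.
Choosing delta = min(1, eps/80) ensures both conditions, hence |(4t^3 + 2t^2 - 6t - 2) − 26| < eps.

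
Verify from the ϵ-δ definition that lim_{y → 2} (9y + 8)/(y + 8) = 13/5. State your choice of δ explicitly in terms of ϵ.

Let ϵ > 0 be given. We want δ > 0 with 0 < |y − 2| < δ ⇒ |(9y + 8)/(y + 8) − (13/5)| < ϵ.
Combining over a common denominator, (9y + 8)/(y + 8) − (13/5) = [(9y + 8)·10 − 26·(y + 8)] / [10·(y + 8)] = 64(y − 2) / (10(y + 8)).
So |(9y + 8)/(y + 8) − (13/5)| = 64|y − 2| / (10·|y + 8|).
Restrict δ ≤ 5. Then |y − 2| < 5 gives |y + 8| = |(y − 2) + 10| ≥ 10 − 5 = 5.
Hence |(9y + 8)/(y + 8) − (13/5)| < 64|y − 2|/(10·5) = (32/25)|y − 2|, which is < ϵ once |y − 2| < (25/32)ϵ.
Take δ = min(5, (25/32)ϵ). Then 0 < |y − 2| < δ forces both bounds, so |(9y + 8)/(y + 8) − (13/5)| < ϵ.

δ = min(5, (25/32)ϵ)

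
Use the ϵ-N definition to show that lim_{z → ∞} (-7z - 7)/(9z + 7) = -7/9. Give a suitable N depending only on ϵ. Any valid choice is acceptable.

N = (14/81)/ϵ

Let ϵ > 0. We seek N > 0 such that z > N implies |(-7z - 7)/(9z + 7) + 7/9| < ϵ.
(-7z - 7)/(9z + 7) + 7/9 = (9(-7z - 7) − (-7)(9z + 7)) / (9(9z + 7)) = -14/(9(9z + 7)).
For z > 0 we have 9z + 7 > 9z, so |(-7z - 7)/(9z + 7) + 7/9| = 14/(9(9z + 7)) < 14/(9·9z) = (14/81)/z.
Thus |(-7z - 7)/(9z + 7) + 7/9| < ϵ whenever z > (14/81)/ϵ.
Take N = (14/81)/ϵ. If z > N then |(-7z - 7)/(9z + 7) + 7/9| < (14/81)/z < ϵ.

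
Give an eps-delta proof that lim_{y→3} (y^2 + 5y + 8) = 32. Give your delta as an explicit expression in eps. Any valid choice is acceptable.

Let eps > 0 be given. We want delta > 0 such that 0 < |y − 3| < delta implies |(y^2 + 5y + 8) − 32| < eps.
(y^2 + 5y + 8) − 32 = y^2 + 5y - 24 = (y − 3)(y + 8).
So |(y^2 + 5y + 8) − 32| = |y − 3|·|y + 8|.
Require delta ≤ 1. Then |y − 3| < 1 gives |y| < 4, and by the triangle inequality |y + 8| ≤ 4 + 8 = 12.
Hence |(y^2 + 5y + 8) − 32| ≤ 12|y − 3| < eps provided |y − 3| < eps/12.
Choosing delta = min(1, eps/12) ensures both conditions, hence |(y^2 + 5y + 8) − 32| < eps.

delta = min(1, eps/12)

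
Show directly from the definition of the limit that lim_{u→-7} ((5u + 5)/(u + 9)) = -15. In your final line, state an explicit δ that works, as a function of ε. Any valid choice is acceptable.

Suppose ε > 0. We want δ > 0 with 0 < |u + 7| < δ ⇒ |(5u + 5)/(u + 9) + 15| < ε.
Combining over a common denominator, (5u + 5)/(u + 9) + 15 = [(5u + 5)·2 − (-30)·(u + 9)] / [2·(u + 9)] = 40(u + 7) / (2(u + 9)).
So |(5u + 5)/(u + 9) + 15| = 40|u + 7| / (2·|u + 9|).
Require δ ≤ 1, so |u + 9| ≥ |2| − |u + 7| > 2 − 1 = 1.
Hence |(5u + 5)/(u + 9) + 15| < 40|u + 7|/(2·1) = 20|u + 7|, which is < ε once |u + 7| < (1/20)ε.
Take δ = min(1, (1/20)ε). Then 0 < |u + 7| < δ forces both bounds, so |(5u + 5)/(u + 9) + 15| < ε.

δ = min(1, (1/20)ε)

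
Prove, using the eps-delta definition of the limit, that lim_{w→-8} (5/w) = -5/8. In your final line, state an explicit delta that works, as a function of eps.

delta = min(4, (32/5)eps)

Suppose eps > 0. We seek delta > 0 such that 0 < |w + 8| < delta implies |5/w + 5/8| < eps.
|5/w + 5/8| = 5·|-8 − w|/(8·|w|) = 5|w + 8|/(8|w|).
Require delta ≤ 4 so that |w| > 8 − 4 = 4, hence 8|w| > 32.
Then |5/w + 5/8| < 5|w + 8|/32, which is < eps when |w + 8| < (32/5)eps.
Take delta = min(4, (32/5)eps). Then 0 < |w + 8| < delta gives both |w + 8| < 4 and |w + 8| < (32/5)eps, so |5/w + 5/8| < eps.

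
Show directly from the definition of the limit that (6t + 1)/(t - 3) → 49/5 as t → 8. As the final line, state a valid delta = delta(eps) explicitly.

delta = min(5/2, (25/38)eps)

Suppose eps > 0. We want delta > 0 with 0 < |t − 8| < delta ⇒ |(6t + 1)/(t - 3) − (49/5)| < eps.
Combining over a common denominator, (6t + 1)/(t - 3) − (49/5) = [(6t + 1)·5 − 49·(t - 3)] / [5·(t - 3)] = -19(t − 8) / (5(t - 3)).
So |(6t + 1)/(t - 3) − (49/5)| = 19|t − 8| / (5·|t − 3|).
Restrict delta ≤ 5/2. Then |t − 8| < 5/2 gives |t − 3| = |(t − 8) + 5| ≥ 5 − 5/2 = 5/2.
Hence |(6t + 1)/(t - 3) − (49/5)| < 19|t − 8|/(5·(5/2)) = (38/25)|t − 8|, which is < eps once |t − 8| < (25/38)eps.
Take delta = min(5/2, (25/38)eps). Then 0 < |t − 8| < delta forces both bounds, so |(6t + 1)/(t - 3) − (49/5)| < eps.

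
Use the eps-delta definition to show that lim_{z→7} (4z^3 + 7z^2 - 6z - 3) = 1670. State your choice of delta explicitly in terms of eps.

delta = min(2, eps/878)

Let eps > 0 be given. We want delta > 0 such that 0 < |z − 7| < delta implies |(4z^3 + 7z^2 - 6z - 3) − 1670| < eps.
(4z^3 + 7z^2 - 6z - 3) − 1670 = 4z^3 + 7z^2 - 6z - 1673 = (z − 7)(4z^2 + 35z + 239).
So |(4z^3 + 7z^2 - 6z - 3) − 1670| = |z − 7|·|4z^2 + 35z + 239|.
Assume first that |z − 7| < 2, so |z| < 9. Then |4z^2 + 35z + 239| ≤ 4·9^2 + 35·9 + 239 = 878.
Hence |(4z^3 + 7z^2 - 6z - 3) − 1670| ≤ 878|z − 7| < eps provided |z − 7| < eps/878.
Choosing delta = min(2, eps/878) ensures both conditions, hence |(4z^3 + 7z^2 - 6z - 3) − 1670| < eps.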